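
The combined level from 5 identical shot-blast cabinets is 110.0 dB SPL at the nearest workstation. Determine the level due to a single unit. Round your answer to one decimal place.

Dividing the total intensity by 5 lowers the level by 10·log₁₀ 5 = 6.990 dB: L₁ = 110.0 − 6.990.

103.0 dB SPL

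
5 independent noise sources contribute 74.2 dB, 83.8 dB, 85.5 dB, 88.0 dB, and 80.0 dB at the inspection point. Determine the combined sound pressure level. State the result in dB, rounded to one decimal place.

91.3 dB

For uncorrelated sources the intensities add, so convert each level to linear form, sum, and take 10·log₁₀ of the total.
Σ 10^(L/10) = 10^(74.2/10) + 10^(83.8/10) + 10^(85.5/10) + 10^(88.0/10) + 10^(80.0/10) = 1.352e+09.
L_total = 10·log₁₀(1.352e+09) = 91.31 dB.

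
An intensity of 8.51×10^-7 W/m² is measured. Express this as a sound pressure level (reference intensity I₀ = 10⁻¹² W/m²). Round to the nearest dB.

59 dB

L = 10·log₁₀(I/I₀) = 10·log₁₀(8.51×10^-7/10⁻¹²) = 10·log₁₀(8.51×10^5).
L = 10·(0.9299 + 5) = 59.30 dB.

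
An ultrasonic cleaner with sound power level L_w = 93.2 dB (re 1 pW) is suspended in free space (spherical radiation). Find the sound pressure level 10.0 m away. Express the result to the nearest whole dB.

L_p = L_w − 10·log₁₀(4π·r²) with r = 10.0 m.
4π·r² = 1257 m², 10·log₁₀ of that is 30.992 dB.
L_p = 93.2 − 30.992 = 62.21 dB.

62 dB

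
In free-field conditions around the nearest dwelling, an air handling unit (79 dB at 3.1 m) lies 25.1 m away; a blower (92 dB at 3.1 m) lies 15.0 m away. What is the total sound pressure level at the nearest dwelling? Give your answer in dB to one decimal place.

78.4 dB

Apply inverse-square spreading to bring every level to the receiver, then sum 10^(L/10).
air handling unit: 79 − 20·log₁₀(25.1/3.1) = 79 − 18.17 = 60.83 dB.
blower: 92 − 20·log₁₀(15.0/3.1) = 92 − 13.69 = 78.31 dB.
Σ 10^(L/10) = 6.890e+07 → L_total = 10·log₁₀(6.890e+07) = 78.38 dB.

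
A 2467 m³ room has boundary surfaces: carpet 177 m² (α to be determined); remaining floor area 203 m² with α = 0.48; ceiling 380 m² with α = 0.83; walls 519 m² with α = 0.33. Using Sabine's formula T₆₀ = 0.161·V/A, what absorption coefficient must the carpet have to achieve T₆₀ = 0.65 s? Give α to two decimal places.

A = 0.161·V/T₆₀ = 0.161·2467/0.65 = 611.06 m² sabins.
Absorption from the other surfaces = 203·0.48 + 380·0.83 + 519·0.33 = 584.11 m², so the carpet must supply 26.95 m² over 177 m².
α = 26.95/177 = 0.152.

0.15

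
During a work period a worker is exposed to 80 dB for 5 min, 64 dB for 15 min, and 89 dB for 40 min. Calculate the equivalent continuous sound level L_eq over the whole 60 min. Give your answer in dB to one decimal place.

87.3 dB

L_eq = 10·log₁₀[(1/T)·Σ tᵢ·10^(Lᵢ/10)] with T = 60 min.
Σ tᵢ·10^(Lᵢ/10) = 5·10^(80/10) + 15·10^(64/10) + 40·10^(89/10) = 3.231e+10.
L_eq = 10·log₁₀(3.231e+10/60) = 87.31 dB.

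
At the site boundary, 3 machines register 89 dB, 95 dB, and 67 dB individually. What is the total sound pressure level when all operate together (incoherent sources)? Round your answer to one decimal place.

96.0 dB

Incoherent sources combine by intensity addition: L_total = 10·log₁₀(Σ 10^(L_i/10)).
Σ 10^(L/10) = 10^(89/10) + 10^(95/10) + 10^(67/10) = 3.962e+09.
L_total = 10·log₁₀(3.962e+09) = 95.98 dB.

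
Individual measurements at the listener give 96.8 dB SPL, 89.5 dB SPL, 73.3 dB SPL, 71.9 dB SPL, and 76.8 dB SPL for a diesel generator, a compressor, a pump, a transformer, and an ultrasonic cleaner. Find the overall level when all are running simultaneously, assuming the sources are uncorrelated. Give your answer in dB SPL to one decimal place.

For uncorrelated sources the intensities add, so convert each level to linear form, sum, and take 10·log₁₀ of the total.
Σ 10^(L/10) = 10^(96.8/10) + 10^(89.5/10) + 10^(73.3/10) + 10^(71.9/10) + 10^(76.8/10) = 5.762e+09.
L_total = 10·log₁₀(5.762e+09) = 97.61 dB SPL.

97.6 dB SPL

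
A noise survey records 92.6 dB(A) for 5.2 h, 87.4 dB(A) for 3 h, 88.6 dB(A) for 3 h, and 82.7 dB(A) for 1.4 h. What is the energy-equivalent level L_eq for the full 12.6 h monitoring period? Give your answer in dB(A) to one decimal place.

L_eq = 10·log₁₀[(1/T)·Σ tᵢ·10^(Lᵢ/10)] with T = 12.6 h.
Σ tᵢ·10^(Lᵢ/10) = 5.2·10^(92.6/10) + 3·10^(87.4/10) + 3·10^(88.6/10) + 1.4·10^(82.7/10) = 1.355e+10.
L_eq = 10·log₁₀(1.355e+10/12.6) = 90.31 dB(A).

90.3 dB(A)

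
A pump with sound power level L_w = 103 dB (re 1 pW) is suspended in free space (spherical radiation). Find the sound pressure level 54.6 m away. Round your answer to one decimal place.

The power spreads over a sphere of area 4π·r², so L_p = L_w − 10·log₁₀(4π·r²).
4π·r² = 3.746e+04 m², 10·log₁₀ of that is 45.736 dB.
L_p = 103 − 45.736 = 57.26 dB.

57.3 dB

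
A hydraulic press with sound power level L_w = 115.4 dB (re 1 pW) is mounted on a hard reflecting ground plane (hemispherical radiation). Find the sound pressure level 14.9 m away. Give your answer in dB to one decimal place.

84.0 dB

The power spreads over a hemisphere of area 2π·r², so L_p = L_w − 10·log₁₀(2π·r²).
2π·r² = 1395 m², 10·log₁₀ of that is 31.446 dB.
L_p = 115.4 − 31.446 = 83.95 dB.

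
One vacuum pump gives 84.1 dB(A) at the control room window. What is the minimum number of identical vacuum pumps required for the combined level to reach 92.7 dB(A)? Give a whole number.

8

Need L₁ + 10·log₁₀ N ≥ 92.7, i.e. log₁₀ N ≥ 0.86.
N ≥ 10^(8.6/10) = 7.244, so N = 8.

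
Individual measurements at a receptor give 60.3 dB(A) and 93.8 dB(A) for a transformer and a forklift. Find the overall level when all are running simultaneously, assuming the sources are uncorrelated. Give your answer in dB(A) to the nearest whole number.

For uncorrelated sources the intensities add, so convert each level to linear form, sum, and take 10·log₁₀ of the total.
Σ 10^(L/10) = 10^(60.3/10) + 10^(93.8/10) = 2.400e+09.
L_total = 10·log₁₀(2.400e+09) = 93.80 dB(A).

94 dB(A)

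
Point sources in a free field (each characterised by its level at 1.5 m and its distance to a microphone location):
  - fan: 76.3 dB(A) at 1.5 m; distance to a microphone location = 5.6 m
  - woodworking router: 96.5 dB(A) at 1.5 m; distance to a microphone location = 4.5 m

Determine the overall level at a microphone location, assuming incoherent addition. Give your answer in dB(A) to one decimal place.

Propagate each source to the receiver with L = L_ref − 20·log₁₀(r/r_ref), then add intensities.
fan: 76.3 − 20·log₁₀(5.6/1.5) = 76.3 − 11.44 = 64.86 dB(A).
woodworking router: 96.5 − 20·log₁₀(4.5/1.5) = 96.5 − 9.54 = 86.96 dB(A).
Σ 10^(L/10) = 4.994e+08 → L_total = 10·log₁₀(4.994e+08) = 86.98 dB(A).

87.0 dB(A)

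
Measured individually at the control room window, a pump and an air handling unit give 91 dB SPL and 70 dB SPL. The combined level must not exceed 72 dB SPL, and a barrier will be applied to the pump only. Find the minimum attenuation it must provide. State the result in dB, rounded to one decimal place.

23.3 dB

Fixed contribution from the other source: Σ 10^(L/10) = 10^(70/10) = 1.000e+07 (70.00 dB SPL).
To meet 72 dB SPL overall, the treated pump may contribute at most 10^(72/10) − 1.000e+07 = 5.849e+06, i.e. 67.67 dB SPL.
Required insertion loss = 91 − 67.67 = 23.33 dB.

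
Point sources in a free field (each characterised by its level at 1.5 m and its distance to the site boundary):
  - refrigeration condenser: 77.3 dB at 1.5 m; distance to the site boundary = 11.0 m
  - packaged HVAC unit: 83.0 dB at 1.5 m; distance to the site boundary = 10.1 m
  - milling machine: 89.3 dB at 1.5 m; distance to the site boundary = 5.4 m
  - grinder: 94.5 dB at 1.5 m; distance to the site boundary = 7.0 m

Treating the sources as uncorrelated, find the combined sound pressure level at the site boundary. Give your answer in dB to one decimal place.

83.0 dB

Apply inverse-square spreading to bring every level to the receiver, then sum 10^(L/10).
refrigeration condenser: 77.3 − 20·log₁₀(11.0/1.5) = 77.3 − 17.31 = 59.99 dB.
packaged HVAC unit: 83.0 − 20·log₁₀(10.1/1.5) = 83.0 − 16.56 = 66.44 dB.
milling machine: 89.3 − 20·log₁₀(5.4/1.5) = 89.3 − 11.13 = 78.17 dB.
grinder: 94.5 − 20·log₁₀(7.0/1.5) = 94.5 − 13.38 = 81.12 dB.
Σ 10^(L/10) = 2.005e+08 → L_total = 10·log₁₀(2.005e+08) = 83.02 dB.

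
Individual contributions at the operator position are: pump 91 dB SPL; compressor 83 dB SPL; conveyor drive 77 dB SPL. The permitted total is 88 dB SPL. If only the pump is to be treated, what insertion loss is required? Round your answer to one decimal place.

5.2 dB

The untreated sources together contribute 10^(83/10) + 10^(77/10) = 2.496e+08, i.e. 83.97 dB SPL.
The limit corresponds to 10^(88/10) = 6.310e+08; subtracting the fixed part leaves 3.813e+08 for the pump, i.e. 85.81 dB SPL.
Required insertion loss = 91 − 85.81 = 5.19 dB.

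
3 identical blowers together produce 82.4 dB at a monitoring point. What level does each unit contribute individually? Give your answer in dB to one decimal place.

77.6 dB

Dividing the total intensity by 3 lowers the level by 10·log₁₀ 3 = 4.771 dB: L₁ = 82.4 − 4.771.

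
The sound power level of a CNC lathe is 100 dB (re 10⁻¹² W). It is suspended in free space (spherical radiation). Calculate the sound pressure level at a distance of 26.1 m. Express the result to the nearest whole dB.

61 dB

L_p = L_w − 10·log₁₀(4π·r²) with r = 26.1 m.
4π·r² = 8560 m², 10·log₁₀ of that is 39.325 dB.
L_p = 100 − 39.325 = 60.68 dB.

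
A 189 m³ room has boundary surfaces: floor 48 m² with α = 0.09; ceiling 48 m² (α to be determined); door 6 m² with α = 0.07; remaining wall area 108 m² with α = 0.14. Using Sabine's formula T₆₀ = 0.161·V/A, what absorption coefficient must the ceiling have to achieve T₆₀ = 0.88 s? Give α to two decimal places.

From T₆₀ = 0.161·V/A, the target T₆₀ = 0.88 s needs A = 0.161·189/0.88 = 34.58 m².
Absorption from the other surfaces = 48·0.09 + 6·0.07 + 108·0.14 = 19.86 m², so the ceiling must supply 14.72 m² over 48 m².
α = 14.72/48 = 0.307.

0.31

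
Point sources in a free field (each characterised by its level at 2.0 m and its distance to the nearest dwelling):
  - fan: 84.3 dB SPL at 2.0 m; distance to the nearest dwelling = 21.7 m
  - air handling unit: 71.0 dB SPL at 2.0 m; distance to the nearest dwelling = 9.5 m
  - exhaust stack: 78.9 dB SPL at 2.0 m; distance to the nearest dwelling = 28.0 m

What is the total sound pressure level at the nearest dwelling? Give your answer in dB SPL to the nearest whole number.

65 dB SPL

Propagate each source to the receiver with L = L_ref − 20·log₁₀(r/r_ref), then add intensities.
fan: 84.3 − 20·log₁₀(21.7/2.0) = 84.3 − 20.71 = 63.59 dB SPL.
air handling unit: 71.0 − 20·log₁₀(9.5/2.0) = 71.0 − 13.53 = 57.47 dB SPL.
exhaust stack: 78.9 − 20·log₁₀(28.0/2.0) = 78.9 − 22.92 = 55.98 dB SPL.
Σ 10^(L/10) = 3.240e+06 → L_total = 10·log₁₀(3.240e+06) = 65.11 dB SPL.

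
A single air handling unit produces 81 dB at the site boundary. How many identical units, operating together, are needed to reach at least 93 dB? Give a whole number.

16

N identical sources give L₁ + 10·log₁₀ N, so require 10·log₁₀ N ≥ 93 − 81 = 12.0 dB.
N ≥ 10^(12.0/10) = 15.849, so N = 16.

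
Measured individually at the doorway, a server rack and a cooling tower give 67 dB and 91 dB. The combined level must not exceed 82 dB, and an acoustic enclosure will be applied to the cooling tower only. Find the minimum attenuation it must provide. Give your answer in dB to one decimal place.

The untreated sources together contribute 10^(67/10) = 5.012e+06, i.e. 67.00 dB.
To meet 82 dB overall, the treated cooling tower may contribute at most 10^(82/10) − 5.012e+06 = 1.535e+08, i.e. 81.86 dB.
Required insertion loss = 91 − 81.86 = 9.14 dB.

9.1 dB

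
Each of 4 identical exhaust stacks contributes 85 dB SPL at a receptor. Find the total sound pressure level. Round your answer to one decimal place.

L_total = L₁ + 10·log₁₀ N for N identical incoherent sources.
L_total = 85 + 10·log₁₀(4) = 85 + 6.021 = 91.02 dB SPL.

91.0 dB SPL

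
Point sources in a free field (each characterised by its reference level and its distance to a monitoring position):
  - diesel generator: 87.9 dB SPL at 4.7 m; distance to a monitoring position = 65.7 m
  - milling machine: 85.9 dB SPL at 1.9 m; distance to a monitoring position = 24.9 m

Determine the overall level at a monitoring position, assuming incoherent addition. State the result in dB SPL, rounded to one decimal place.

67.3 dB SPL

Propagate each source to the receiver with L = L_ref − 20·log₁₀(r/r_ref), then add intensities.
diesel generator: 87.9 − 20·log₁₀(65.7/4.7) = 87.9 − 22.91 = 64.99 dB SPL.
milling machine: 85.9 − 20·log₁₀(24.9/1.9) = 85.9 − 22.35 = 63.55 dB SPL.
Σ 10^(L/10) = 5.421e+06 → L_total = 10·log₁₀(5.421e+06) = 67.34 dB SPL.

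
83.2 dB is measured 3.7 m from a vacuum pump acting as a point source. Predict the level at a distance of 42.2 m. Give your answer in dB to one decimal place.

Spherical spreading from a point source gives a 20·log₁₀(r₂/r₁) drop.
L₂ = 83.2 − 20·log₁₀(42.2/3.7) = 83.2 − 21.142 = 62.06 dB.

62.1 dB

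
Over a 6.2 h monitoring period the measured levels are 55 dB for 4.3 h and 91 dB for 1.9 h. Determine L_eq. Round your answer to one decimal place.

The energy average is taken in the linear domain: L_eq = 10·log₁₀[(Σ tᵢ·10^(Lᵢ/10))/T], T = 6.2 h.
Σ tᵢ·10^(Lᵢ/10) = 4.3·10^(55/10) + 1.9·10^(91/10) = 2.393e+09.
L_eq = 10·log₁₀(2.393e+09/6.2) = 85.87 dB.

85.9 dB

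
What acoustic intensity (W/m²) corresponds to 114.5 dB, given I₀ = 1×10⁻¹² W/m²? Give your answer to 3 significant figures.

0.282 W/m²

I/I₀ = 10^(114.5/10) = 2.818e+11, so I = 2.818e+11 × 10⁻¹² W/m².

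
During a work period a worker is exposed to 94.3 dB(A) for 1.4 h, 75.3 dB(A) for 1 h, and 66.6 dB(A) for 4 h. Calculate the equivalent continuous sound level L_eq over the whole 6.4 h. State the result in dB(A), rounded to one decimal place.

87.8 dB(A)

Weight each interval's intensity by its duration and average over T = 6.4 h:
Σ tᵢ·10^(Lᵢ/10) = 1.4·10^(94.3/10) + 1·10^(75.3/10) + 4·10^(66.6/10) = 3.820e+09.
L_eq = 10·log₁₀(3.820e+09/6.4) = 87.76 dB(A).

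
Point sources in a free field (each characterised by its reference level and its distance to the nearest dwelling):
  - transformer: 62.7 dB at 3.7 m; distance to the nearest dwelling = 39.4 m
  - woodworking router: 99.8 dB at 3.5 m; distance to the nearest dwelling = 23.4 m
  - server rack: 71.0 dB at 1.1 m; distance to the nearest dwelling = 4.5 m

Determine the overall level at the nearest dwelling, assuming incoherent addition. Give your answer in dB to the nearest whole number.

83 dB

Propagate each source to the receiver with L = L_ref − 20·log₁₀(r/r_ref), then add intensities.
transformer: 62.7 − 20·log₁₀(39.4/3.7) = 62.7 − 20.55 = 42.15 dB.
woodworking router: 99.8 − 20·log₁₀(23.4/3.5) = 99.8 − 16.50 = 83.30 dB.
server rack: 71.0 − 20·log₁₀(4.5/1.1) = 71.0 − 12.24 = 58.76 dB.
Σ 10^(L/10) = 2.144e+08 → L_total = 10·log₁₀(2.144e+08) = 83.31 dB.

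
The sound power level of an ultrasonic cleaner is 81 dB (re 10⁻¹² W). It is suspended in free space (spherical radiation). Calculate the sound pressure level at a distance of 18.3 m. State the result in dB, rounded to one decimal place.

L_p = L_w − 10·log₁₀(4π·r²) with r = 18.3 m.
4π·r² = 4208 m², 10·log₁₀ of that is 36.241 dB.
L_p = 81 − 36.241 = 44.76 dB.

44.8 dB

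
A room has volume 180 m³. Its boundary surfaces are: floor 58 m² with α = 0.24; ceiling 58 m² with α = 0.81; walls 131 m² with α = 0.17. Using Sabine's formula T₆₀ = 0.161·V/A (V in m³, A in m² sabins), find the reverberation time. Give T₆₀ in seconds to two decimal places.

0.35 s

Total absorption A = 58·0.24 + 58·0.81 + 131·0.17 = 83.17 m² sabins.
T₆₀ = 0.161·V/A = 0.161·180/83.17 = 0.348 s.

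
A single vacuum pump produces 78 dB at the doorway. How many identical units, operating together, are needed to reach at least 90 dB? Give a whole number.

16

N identical sources give L₁ + 10·log₁₀ N, so require 10·log₁₀ N ≥ 90 − 78 = 12.0 dB.
N ≥ 10^(12.0/10) = 15.849, so N = 16.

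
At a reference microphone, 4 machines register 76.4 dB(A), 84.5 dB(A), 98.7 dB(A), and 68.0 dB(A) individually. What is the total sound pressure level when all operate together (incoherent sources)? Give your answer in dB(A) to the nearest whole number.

For uncorrelated sources the intensities add, so convert each level to linear form, sum, and take 10·log₁₀ of the total.
Σ 10^(L/10) = 10^(76.4/10) + 10^(84.5/10) + 10^(98.7/10) + 10^(68.0/10) = 7.745e+09.
L_total = 10·log₁₀(7.745e+09) = 98.89 dB(A).

99 dB(A)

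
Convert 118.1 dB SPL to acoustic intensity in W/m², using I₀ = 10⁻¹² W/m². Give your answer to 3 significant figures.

0.646 W/m²

I = I₀·10^(L/10) = 10⁻¹² × 10^(118.1/10) = 10^(-0.190).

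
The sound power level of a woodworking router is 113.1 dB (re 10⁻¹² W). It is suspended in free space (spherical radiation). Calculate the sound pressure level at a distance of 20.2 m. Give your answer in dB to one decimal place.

76.0 dB

L_p = L_w − 10·log₁₀(4π·r²) with r = 20.2 m.
4π·r² = 5128 m², 10·log₁₀ of that is 37.099 dB.
L_p = 113.1 − 37.099 = 76.00 dB.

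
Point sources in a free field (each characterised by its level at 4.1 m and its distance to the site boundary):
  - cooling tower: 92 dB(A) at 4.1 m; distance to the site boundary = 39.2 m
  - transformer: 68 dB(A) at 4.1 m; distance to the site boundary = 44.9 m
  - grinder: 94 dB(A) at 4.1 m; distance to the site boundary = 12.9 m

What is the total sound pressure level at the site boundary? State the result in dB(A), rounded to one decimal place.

First find each source's level at the receiver (point-source: −20·log₁₀(r/r_ref)), then combine on an intensity basis.
cooling tower: 92 − 20·log₁₀(39.2/4.1) = 92 − 19.61 = 72.39 dB(A).
transformer: 68 − 20·log₁₀(44.9/4.1) = 68 − 20.79 = 47.21 dB(A).
grinder: 94 − 20·log₁₀(12.9/4.1) = 94 − 9.96 = 84.04 dB(A).
Σ 10^(L/10) = 2.711e+08 → L_total = 10·log₁₀(2.711e+08) = 84.33 dB(A).

84.3 dB(A)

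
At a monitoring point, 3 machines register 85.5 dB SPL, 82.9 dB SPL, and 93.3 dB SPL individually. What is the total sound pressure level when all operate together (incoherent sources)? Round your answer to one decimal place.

For uncorrelated sources the intensities add, so convert each level to linear form, sum, and take 10·log₁₀ of the total.
Σ 10^(L/10) = 10^(85.5/10) + 10^(82.9/10) + 10^(93.3/10) = 2.688e+09.
L_total = 10·log₁₀(2.688e+09) = 94.29 dB SPL.

94.3 dB SPL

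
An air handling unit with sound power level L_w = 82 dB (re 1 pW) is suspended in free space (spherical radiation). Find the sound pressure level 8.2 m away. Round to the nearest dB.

53 dB

The power spreads over a sphere of area 4π·r², so L_p = L_w − 10·log₁₀(4π·r²).
4π·r² = 845 m², 10·log₁₀ of that is 29.268 dB.
L_p = 82 − 29.268 = 52.73 dB.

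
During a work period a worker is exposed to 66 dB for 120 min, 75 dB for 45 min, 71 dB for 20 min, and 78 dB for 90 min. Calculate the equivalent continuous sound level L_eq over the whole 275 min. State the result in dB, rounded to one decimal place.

74.5 dB

Weight each interval's intensity by its duration and average over T = 275 min:
Σ tᵢ·10^(Lᵢ/10) = 120·10^(66/10) + 45·10^(75/10) + 20·10^(71/10) + 90·10^(78/10) = 7.831e+09.
L_eq = 10·log₁₀(7.831e+09/275) = 74.54 dB.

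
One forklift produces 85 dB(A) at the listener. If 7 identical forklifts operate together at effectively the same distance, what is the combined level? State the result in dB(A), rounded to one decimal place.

93.5 dB(A)

With 7 equal, uncorrelated contributions the intensity is 7× that of one unit, giving a rise of 10·log₁₀ 7.
L_total = 85 + 10·log₁₀(7) = 85 + 8.451 = 93.45 dB(A).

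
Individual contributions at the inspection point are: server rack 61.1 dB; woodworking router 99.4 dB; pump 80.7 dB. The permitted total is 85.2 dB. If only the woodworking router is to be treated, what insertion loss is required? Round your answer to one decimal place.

16.1 dB

Everything except the woodworking router sums to 10^(61.1/10) + 10^(80.7/10) = 1.188e+08 in linear terms, 80.75 dB.
The limit corresponds to 10^(85.2/10) = 3.311e+08; subtracting the fixed part leaves 2.124e+08 for the woodworking router, i.e. 83.27 dB.
So the woodworking router must be reduced from 99.4 to 83.27 dB: IL = 16.13 dB.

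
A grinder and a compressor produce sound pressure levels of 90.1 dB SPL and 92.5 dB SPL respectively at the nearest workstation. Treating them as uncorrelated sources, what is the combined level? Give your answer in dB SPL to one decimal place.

For uncorrelated sources the intensities add, so convert each level to linear form, sum, and take 10·log₁₀ of the total.
Σ 10^(L/10) = 10^(90.1/10) + 10^(92.5/10) = 2.802e+09.
L_total = 10·log₁₀(2.802e+09) = 94.47 dB SPL.

94.5 dB SPL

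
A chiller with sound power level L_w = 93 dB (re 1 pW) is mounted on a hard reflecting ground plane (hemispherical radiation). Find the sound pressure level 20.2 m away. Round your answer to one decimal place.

L_p = L_w − 10·log₁₀(2π·r²) with r = 20.2 m.
2π·r² = 2564 m², 10·log₁₀ of that is 34.089 dB.
L_p = 93 − 34.089 = 58.91 dB.

58.9 dB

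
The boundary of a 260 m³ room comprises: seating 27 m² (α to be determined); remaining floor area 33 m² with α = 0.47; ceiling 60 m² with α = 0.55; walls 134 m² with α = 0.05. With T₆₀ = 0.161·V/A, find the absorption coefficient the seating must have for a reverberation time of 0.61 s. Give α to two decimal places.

From T₆₀ = 0.161·V/A, the target T₆₀ = 0.61 s needs A = 0.161·260/0.61 = 68.62 m².
Absorption from the other surfaces = 33·0.47 + 60·0.55 + 134·0.05 = 55.21 m², so the seating must supply 13.41 m² over 27 m².
α = 13.41/27 = 0.497.

0.50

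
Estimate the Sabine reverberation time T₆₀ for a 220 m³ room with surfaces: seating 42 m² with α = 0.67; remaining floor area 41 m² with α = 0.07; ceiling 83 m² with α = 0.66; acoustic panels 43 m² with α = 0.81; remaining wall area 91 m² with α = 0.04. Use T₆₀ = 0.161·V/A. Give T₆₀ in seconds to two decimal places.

0.29 s

Summing Sᵢαᵢ: 42·0.67 + 41·0.07 + 83·0.66 + 43·0.81 + 91·0.04 = 124.26 m².
T₆₀ = 0.161 × 220 / 124.26 = 0.285 s.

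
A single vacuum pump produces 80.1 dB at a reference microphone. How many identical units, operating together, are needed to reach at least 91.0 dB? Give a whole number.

The shortfall is 91.0 − 80.1 = 10.9 dB, and N units add 10·log₁₀ N, so need 10·log₁₀ N ≥ 10.9.
N ≥ 10^(10.9/10) = 12.303, so N = 13.

13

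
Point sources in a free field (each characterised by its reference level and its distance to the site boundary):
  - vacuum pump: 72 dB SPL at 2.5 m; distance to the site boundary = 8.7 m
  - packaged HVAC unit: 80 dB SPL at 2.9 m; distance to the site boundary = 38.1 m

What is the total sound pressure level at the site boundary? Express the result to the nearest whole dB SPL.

Apply inverse-square spreading to bring every level to the receiver, then sum 10^(L/10).
vacuum pump: 72 − 20·log₁₀(8.7/2.5) = 72 − 10.83 = 61.17 dB SPL.
packaged HVAC unit: 80 − 20·log₁₀(38.1/2.9) = 80 − 22.37 = 57.63 dB SPL.
Σ 10^(L/10) = 1.888e+06 → L_total = 10·log₁₀(1.888e+06) = 62.76 dB SPL.

63 dB SPL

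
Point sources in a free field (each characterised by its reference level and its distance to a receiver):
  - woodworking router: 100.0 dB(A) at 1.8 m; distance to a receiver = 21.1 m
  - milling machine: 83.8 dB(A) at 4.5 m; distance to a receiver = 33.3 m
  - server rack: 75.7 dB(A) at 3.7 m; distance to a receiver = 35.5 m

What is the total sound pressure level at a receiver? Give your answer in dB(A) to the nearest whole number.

79 dB(A)

Apply inverse-square spreading to bring every level to the receiver, then sum 10^(L/10).
woodworking router: 100.0 − 20·log₁₀(21.1/1.8) = 100.0 − 21.38 = 78.62 dB(A).
milling machine: 83.8 − 20·log₁₀(33.3/4.5) = 83.8 − 17.38 = 66.42 dB(A).
server rack: 75.7 − 20·log₁₀(35.5/3.7) = 75.7 − 19.64 = 56.06 dB(A).
Σ 10^(L/10) = 7.756e+07 → L_total = 10·log₁₀(7.756e+07) = 78.90 dB(A).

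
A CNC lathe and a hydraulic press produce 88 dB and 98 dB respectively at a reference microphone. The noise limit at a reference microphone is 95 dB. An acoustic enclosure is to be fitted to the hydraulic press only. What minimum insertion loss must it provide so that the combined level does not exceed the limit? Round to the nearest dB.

4 dB

The untreated sources together contribute 10^(88/10) = 6.310e+08, i.e. 88.00 dB.
The limit corresponds to 10^(95/10) = 3.162e+09; subtracting the fixed part leaves 2.531e+09 for the hydraulic press, i.e. 94.03 dB.
So the hydraulic press must be reduced from 98 to 94.03 dB: IL = 3.97 dB.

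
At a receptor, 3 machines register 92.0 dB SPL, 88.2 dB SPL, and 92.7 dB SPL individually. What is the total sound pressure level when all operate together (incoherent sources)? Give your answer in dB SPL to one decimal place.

For uncorrelated sources the intensities add, so convert each level to linear form, sum, and take 10·log₁₀ of the total.
Σ 10^(L/10) = 10^(92.0/10) + 10^(88.2/10) + 10^(92.7/10) = 4.108e+09.
L_total = 10·log₁₀(4.108e+09) = 96.14 dB SPL.

96.1 dB SPL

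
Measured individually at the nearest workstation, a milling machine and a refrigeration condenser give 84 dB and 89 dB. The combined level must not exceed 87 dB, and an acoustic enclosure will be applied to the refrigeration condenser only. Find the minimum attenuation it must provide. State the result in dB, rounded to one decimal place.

Fixed contribution from the other source: Σ 10^(L/10) = 10^(84/10) = 2.512e+08 (84.00 dB).
The limit corresponds to 10^(87/10) = 5.012e+08; subtracting the fixed part leaves 2.500e+08 for the refrigeration condenser, i.e. 83.98 dB.
So the refrigeration condenser must be reduced from 89 to 83.98 dB: IL = 5.02 dB.

5.0 dB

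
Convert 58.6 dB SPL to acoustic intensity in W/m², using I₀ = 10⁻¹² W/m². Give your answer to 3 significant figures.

L = 10·log₁₀(I/I₀) ⇒ I = I₀·10^(L/10) = 10⁻¹² × 10^5.86.

7.24e-07 W/m²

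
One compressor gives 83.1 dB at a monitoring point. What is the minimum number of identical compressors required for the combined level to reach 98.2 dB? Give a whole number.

33

N identical sources give L₁ + 10·log₁₀ N, so require 10·log₁₀ N ≥ 98.2 − 83.1 = 15.1 dB.
N ≥ 10^(15.1/10) = 32.359, so N = 33.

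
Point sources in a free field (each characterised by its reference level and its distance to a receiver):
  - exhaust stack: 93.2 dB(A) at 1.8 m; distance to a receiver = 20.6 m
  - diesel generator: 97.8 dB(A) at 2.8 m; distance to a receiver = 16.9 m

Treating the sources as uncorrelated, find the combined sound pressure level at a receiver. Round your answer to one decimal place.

Propagate each source to the receiver with L = L_ref − 20·log₁₀(r/r_ref), then add intensities.
exhaust stack: 93.2 − 20·log₁₀(20.6/1.8) = 93.2 − 21.17 = 72.03 dB(A).
diesel generator: 97.8 − 20·log₁₀(16.9/2.8) = 97.8 − 15.61 = 82.19 dB(A).
Σ 10^(L/10) = 1.814e+08 → L_total = 10·log₁₀(1.814e+08) = 82.59 dB(A).

82.6 dB(A)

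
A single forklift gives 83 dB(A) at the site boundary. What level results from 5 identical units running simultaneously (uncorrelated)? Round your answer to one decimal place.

90.0 dB(A)

N identical incoherent sources raise the level by 10·log₁₀ N.
L_total = 83 + 10·log₁₀(5) = 83 + 6.990 = 89.99 dB(A).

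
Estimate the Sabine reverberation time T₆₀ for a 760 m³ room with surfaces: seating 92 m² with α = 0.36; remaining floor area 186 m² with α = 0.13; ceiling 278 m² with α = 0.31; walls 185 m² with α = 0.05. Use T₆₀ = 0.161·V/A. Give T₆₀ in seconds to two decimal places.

Summing Sᵢαᵢ: 92·0.36 + 186·0.13 + 278·0.31 + 185·0.05 = 152.73 m².
T₆₀ = 0.161·V/A = 0.161·760/152.73 = 0.801 s.

0.80 s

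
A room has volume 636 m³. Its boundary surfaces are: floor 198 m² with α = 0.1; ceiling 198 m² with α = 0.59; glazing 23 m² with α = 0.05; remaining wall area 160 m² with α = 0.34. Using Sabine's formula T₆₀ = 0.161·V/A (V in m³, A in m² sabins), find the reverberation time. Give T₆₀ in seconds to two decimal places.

0.53 s

Summing Sᵢαᵢ: 198·0.1 + 198·0.59 + 23·0.05 + 160·0.34 = 192.17 m².
T₆₀ = 0.161·V/A = 0.161·636/192.17 = 0.533 s.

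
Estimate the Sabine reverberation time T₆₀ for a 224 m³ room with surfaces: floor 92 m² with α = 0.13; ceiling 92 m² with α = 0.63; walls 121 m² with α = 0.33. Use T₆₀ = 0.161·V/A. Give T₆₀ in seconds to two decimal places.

A = Σ Sᵢαᵢ = 92·0.13 + 92·0.63 + 121·0.33 = 109.85 m².
T₆₀ = 0.161 × 224 / 109.85 = 0.328 s.

0.33 s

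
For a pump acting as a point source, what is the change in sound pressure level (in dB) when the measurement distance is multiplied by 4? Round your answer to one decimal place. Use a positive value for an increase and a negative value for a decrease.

-12.0 dB

Point-source spreading: ΔL = −20·log₁₀(r₂/r₁).
ΔL = −20·log₁₀(4) = -12.04 dB.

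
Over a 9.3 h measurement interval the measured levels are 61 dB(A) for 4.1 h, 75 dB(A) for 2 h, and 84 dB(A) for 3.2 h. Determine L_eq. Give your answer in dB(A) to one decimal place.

L_eq = 10·log₁₀[(1/T)·Σ tᵢ·10^(Lᵢ/10)] with T = 9.3 h.
Σ tᵢ·10^(Lᵢ/10) = 4.1·10^(61/10) + 2·10^(75/10) + 3.2·10^(84/10) = 8.722e+08.
L_eq = 10·log₁₀(8.722e+08/9.3) = 79.72 dB(A).

79.7 dB(A)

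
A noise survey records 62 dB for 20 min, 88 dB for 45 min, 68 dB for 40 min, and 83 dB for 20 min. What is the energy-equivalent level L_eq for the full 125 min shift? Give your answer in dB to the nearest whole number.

84 dB

The energy average is taken in the linear domain: L_eq = 10·log₁₀[(Σ tᵢ·10^(Lᵢ/10))/T], T = 125 min.
Σ tᵢ·10^(Lᵢ/10) = 20·10^(62/10) + 45·10^(88/10) + 40·10^(68/10) + 20·10^(83/10) = 3.267e+10.
L_eq = 10·log₁₀(3.267e+10/125) = 84.17 dB.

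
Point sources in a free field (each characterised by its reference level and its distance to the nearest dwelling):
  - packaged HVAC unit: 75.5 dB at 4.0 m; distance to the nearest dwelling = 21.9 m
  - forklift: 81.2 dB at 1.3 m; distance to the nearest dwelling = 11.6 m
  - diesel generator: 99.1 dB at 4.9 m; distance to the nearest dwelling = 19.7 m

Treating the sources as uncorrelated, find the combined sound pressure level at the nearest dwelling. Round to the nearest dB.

87 dB

First find each source's level at the receiver (point-source: −20·log₁₀(r/r_ref)), then combine on an intensity basis.
packaged HVAC unit: 75.5 − 20·log₁₀(21.9/4.0) = 75.5 − 14.77 = 60.73 dB.
forklift: 81.2 − 20·log₁₀(11.6/1.3) = 81.2 − 19.01 = 62.19 dB.
diesel generator: 99.1 − 20·log₁₀(19.7/4.9) = 99.1 − 12.09 = 87.01 dB.
Σ 10^(L/10) = 5.057e+08 → L_total = 10·log₁₀(5.057e+08) = 87.04 dB.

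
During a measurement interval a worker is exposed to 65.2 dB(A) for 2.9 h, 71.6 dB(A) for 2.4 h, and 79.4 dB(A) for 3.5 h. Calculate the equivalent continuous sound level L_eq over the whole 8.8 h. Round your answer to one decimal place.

Weight each interval's intensity by its duration and average over T = 8.8 h:
Σ tᵢ·10^(Lᵢ/10) = 2.9·10^(65.2/10) + 2.4·10^(71.6/10) + 3.5·10^(79.4/10) = 3.491e+08.
L_eq = 10·log₁₀(3.491e+08/8.8) = 75.99 dB(A).

76.0 dB(A)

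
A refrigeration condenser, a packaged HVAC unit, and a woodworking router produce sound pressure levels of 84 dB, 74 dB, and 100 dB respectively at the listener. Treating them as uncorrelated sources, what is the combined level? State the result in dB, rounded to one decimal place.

100.1 dB

Incoherent sources combine by intensity addition: L_total = 10·log₁₀(Σ 10^(L_i/10)).
Σ 10^(L/10) = 10^(84/10) + 10^(74/10) + 10^(100/10) = 1.028e+10.
L_total = 10·log₁₀(1.028e+10) = 100.12 dB.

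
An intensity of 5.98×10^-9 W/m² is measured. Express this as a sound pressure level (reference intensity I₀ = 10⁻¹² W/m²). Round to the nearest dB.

Dividing by I₀ shifts the exponent by 12: I/I₀ = 5.98×10^3.
L = 10·(0.7767 + 3) = 37.77 dB.

38 dB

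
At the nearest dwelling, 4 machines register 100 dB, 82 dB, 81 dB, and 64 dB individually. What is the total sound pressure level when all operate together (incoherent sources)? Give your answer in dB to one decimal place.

For uncorrelated sources the intensities add, so convert each level to linear form, sum, and take 10·log₁₀ of the total.
Σ 10^(L/10) = 10^(100/10) + 10^(82/10) + 10^(81/10) + 10^(64/10) = 1.029e+10.
L_total = 10·log₁₀(1.029e+10) = 100.12 dB.

100.1 dB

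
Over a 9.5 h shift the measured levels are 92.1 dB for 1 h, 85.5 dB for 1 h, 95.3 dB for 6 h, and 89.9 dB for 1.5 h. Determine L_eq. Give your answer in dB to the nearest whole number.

94 dB

Weight each interval's intensity by its duration and average over T = 9.5 h:
Σ tᵢ·10^(Lᵢ/10) = 1·10^(92.1/10) + 1·10^(85.5/10) + 6·10^(95.3/10) + 1.5·10^(89.9/10) = 2.377e+10.
L_eq = 10·log₁₀(2.377e+10/9.5) = 93.98 dB.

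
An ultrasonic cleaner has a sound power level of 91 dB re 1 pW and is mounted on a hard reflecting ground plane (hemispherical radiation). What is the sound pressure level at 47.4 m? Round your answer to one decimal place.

Free-field hemispherical radiation: L_p = L_w − 10·log₁₀(2π·r²), r = 47.4 m.
2π·r² = 1.412e+04 m², 10·log₁₀ of that is 41.497 dB.
L_p = 91 − 41.497 = 49.50 dB.

49.5 dB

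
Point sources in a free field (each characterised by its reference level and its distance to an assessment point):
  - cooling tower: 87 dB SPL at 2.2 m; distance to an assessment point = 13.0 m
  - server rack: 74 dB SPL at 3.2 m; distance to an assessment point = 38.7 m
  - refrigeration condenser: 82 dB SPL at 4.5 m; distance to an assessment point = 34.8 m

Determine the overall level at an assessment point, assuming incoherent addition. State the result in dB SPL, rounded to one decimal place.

72.3 dB SPL

Apply inverse-square spreading to bring every level to the receiver, then sum 10^(L/10).
cooling tower: 87 − 20·log₁₀(13.0/2.2) = 87 − 15.43 = 71.57 dB SPL.
server rack: 74 − 20·log₁₀(38.7/3.2) = 74 − 21.65 = 52.35 dB SPL.
refrigeration condenser: 82 − 20·log₁₀(34.8/4.5) = 82 − 17.77 = 64.23 dB SPL.
Σ 10^(L/10) = 1.718e+07 → L_total = 10·log₁₀(1.718e+07) = 72.35 dB SPL.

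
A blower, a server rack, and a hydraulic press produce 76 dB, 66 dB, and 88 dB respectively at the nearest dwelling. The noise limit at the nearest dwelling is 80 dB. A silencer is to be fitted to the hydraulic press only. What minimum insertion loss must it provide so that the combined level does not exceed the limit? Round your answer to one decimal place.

Fixed contribution from the other sources: Σ 10^(L/10) = 10^(76/10) + 10^(66/10) = 4.379e+07 (76.41 dB).
The limit corresponds to 10^(80/10) = 1.000e+08; subtracting the fixed part leaves 5.621e+07 for the hydraulic press, i.e. 77.50 dB.
Required insertion loss = 88 − 77.50 = 10.50 dB.

10.5 dB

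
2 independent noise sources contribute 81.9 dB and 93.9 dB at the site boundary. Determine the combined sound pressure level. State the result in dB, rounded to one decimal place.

For uncorrelated sources the intensities add, so convert each level to linear form, sum, and take 10·log₁₀ of the total.
Σ 10^(L/10) = 10^(81.9/10) + 10^(93.9/10) = 2.610e+09.
L_total = 10·log₁₀(2.610e+09) = 94.17 dB.

94.2 dB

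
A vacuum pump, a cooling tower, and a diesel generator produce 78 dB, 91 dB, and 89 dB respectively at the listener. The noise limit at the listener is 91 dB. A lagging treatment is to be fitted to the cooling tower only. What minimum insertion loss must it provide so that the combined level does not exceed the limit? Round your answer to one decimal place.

Fixed contribution from the other sources: Σ 10^(L/10) = 10^(78/10) + 10^(89/10) = 8.574e+08 (89.33 dB).
To meet 91 dB overall, the treated cooling tower may contribute at most 10^(91/10) − 8.574e+08 = 4.015e+08, i.e. 86.04 dB.
Required insertion loss = 91 − 86.04 = 4.96 dB.

5.0 dB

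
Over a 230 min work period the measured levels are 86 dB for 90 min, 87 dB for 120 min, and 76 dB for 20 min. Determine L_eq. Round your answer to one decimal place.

Weight each interval's intensity by its duration and average over T = 230 min:
Σ tᵢ·10^(Lᵢ/10) = 90·10^(86/10) + 120·10^(87/10) + 20·10^(76/10) = 9.677e+10.
L_eq = 10·log₁₀(9.677e+10/230) = 86.24 dB.

86.2 dB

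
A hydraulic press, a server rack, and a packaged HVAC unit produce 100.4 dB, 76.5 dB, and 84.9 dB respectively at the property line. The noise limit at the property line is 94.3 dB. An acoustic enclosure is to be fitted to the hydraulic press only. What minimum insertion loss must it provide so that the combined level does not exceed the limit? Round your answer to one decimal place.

6.7 dB

Fixed contribution from the other sources: Σ 10^(L/10) = 10^(76.5/10) + 10^(84.9/10) = 3.537e+08 (85.49 dB).
To meet 94.3 dB overall, the treated hydraulic press may contribute at most 10^(94.3/10) − 3.537e+08 = 2.338e+09, i.e. 93.69 dB.
So the hydraulic press must be reduced from 100.4 to 93.69 dB: IL = 6.71 dB.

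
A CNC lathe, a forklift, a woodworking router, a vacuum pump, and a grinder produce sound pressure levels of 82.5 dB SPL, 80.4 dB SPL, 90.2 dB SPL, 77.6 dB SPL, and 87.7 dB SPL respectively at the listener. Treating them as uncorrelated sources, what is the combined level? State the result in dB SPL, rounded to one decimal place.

93.0 dB SPL

Incoherent sources combine by intensity addition: L_total = 10·log₁₀(Σ 10^(L_i/10)).
Σ 10^(L/10) = 10^(82.5/10) + 10^(80.4/10) + 10^(90.2/10) + 10^(77.6/10) + 10^(87.7/10) = 1.981e+09.
L_total = 10·log₁₀(1.981e+09) = 92.97 dB SPL.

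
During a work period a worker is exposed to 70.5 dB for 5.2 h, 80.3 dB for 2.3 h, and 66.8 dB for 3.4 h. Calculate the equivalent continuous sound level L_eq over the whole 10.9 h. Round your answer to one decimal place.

74.7 dB

The energy average is taken in the linear domain: L_eq = 10·log₁₀[(Σ tᵢ·10^(Lᵢ/10))/T], T = 10.9 h.
Σ tᵢ·10^(Lᵢ/10) = 5.2·10^(70.5/10) + 2.3·10^(80.3/10) + 3.4·10^(66.8/10) = 3.211e+08.
L_eq = 10·log₁₀(3.211e+08/10.9) = 74.69 dB.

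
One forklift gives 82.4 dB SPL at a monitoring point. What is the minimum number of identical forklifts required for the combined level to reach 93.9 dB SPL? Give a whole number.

Need L₁ + 10·log₁₀ N ≥ 93.9, i.e. log₁₀ N ≥ 1.15.
N ≥ 10^(11.5/10) = 14.125, so N = 15.

15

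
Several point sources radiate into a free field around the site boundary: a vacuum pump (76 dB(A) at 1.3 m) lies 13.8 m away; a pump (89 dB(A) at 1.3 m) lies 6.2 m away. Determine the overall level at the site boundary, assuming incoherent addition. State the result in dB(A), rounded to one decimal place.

First find each source's level at the receiver (point-source: −20·log₁₀(r/r_ref)), then combine on an intensity basis.
vacuum pump: 76 − 20·log₁₀(13.8/1.3) = 76 − 20.52 = 55.48 dB(A).
pump: 89 − 20·log₁₀(6.2/1.3) = 89 − 13.57 = 75.43 dB(A).
Σ 10^(L/10) = 3.528e+07 → L_total = 10·log₁₀(3.528e+07) = 75.47 dB(A).

75.5 dB(A)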